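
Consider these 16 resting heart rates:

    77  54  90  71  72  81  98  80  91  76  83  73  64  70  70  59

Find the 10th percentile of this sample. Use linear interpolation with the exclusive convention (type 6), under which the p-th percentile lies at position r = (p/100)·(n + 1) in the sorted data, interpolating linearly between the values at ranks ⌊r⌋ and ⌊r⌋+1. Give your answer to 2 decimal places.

57.50

Sorted: 54, 59, 64, 70, 70, 71, 72, 73, 76, 77, 80, 81, 83, 90, 91, 98.
n = 16.
r = (10/100)·(16 + 1) = 1.7.
Rank 1 is 54 and rank 2 is 59.
Interpolate: 54 + 0.7·(59 − 54) = 54 + 0.7·5 = 57.5.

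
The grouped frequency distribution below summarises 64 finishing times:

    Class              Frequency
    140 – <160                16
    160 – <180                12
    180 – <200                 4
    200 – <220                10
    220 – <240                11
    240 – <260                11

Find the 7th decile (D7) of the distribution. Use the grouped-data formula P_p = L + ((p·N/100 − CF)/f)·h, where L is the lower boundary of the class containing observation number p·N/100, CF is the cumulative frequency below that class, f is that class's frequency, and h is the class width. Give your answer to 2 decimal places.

N = 64; target position k = 70/100 · 64 = 44.8.
Cumulative frequencies: 16, 28, 32, 42, 53, 64.
Observation 44.8 falls in the class 220 – <240.
L = 220, CF = 42, f = 11, h = 20.
P70 = 220 + ((44.8 − 42)/11)·20 = 220 + 5.09091 = 225.091.

225.09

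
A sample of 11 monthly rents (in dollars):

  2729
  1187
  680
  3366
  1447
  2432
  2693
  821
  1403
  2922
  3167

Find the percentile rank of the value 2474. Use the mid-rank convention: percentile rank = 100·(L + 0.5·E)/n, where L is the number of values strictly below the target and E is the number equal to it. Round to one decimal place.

54.5

Sorted: 680, 821, 1187, 1403, 1447, 2432, 2693, 2729, 2922, 3167, 3366.
Count below 2474: L = 6; count equal: E = 0; n = 11.
Percentile rank = 100·(6 + 0.5·0)/11 = 100·6/11 = 54.55.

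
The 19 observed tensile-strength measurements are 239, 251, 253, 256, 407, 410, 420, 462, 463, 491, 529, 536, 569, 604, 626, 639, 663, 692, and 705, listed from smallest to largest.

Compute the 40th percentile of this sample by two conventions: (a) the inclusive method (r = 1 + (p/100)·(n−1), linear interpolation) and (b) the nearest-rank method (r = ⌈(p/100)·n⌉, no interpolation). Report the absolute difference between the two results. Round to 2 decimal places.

0.20

n = 19.
(a) r = 8.2; between ranks 8 (462) and 9 (463): 462.2.
(b) the nearest-rank method: rank 8 → 462.
|462.2 − 462| = 0.2.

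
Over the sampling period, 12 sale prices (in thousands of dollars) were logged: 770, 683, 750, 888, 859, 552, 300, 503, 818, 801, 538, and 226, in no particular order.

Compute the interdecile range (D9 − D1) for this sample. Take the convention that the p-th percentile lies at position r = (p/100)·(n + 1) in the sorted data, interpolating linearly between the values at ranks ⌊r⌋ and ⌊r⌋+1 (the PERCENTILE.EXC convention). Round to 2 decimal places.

631.10

Sorted: 226, 300, 503, 538, 552, 683, 750, 770, 801, 818, 859, 888.
n = 12.
P10: r = 1.3; ranks 1–2 are 226, 300; interpolating gives 248.2.
P90: r = 11.7; ranks 11–12 are 859, 888; interpolating gives 879.3.
Difference: 879.3 − 248.2 = 631.1.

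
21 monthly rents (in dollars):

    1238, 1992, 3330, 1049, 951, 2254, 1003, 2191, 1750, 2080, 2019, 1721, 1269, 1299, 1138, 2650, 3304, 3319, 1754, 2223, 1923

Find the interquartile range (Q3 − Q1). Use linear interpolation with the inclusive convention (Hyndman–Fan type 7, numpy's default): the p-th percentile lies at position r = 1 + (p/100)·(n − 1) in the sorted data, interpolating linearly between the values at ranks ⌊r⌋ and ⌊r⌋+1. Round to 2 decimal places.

Sorted: 951, 1003, 1049, 1138, 1238, 1269, 1299, 1721, 1750, 1754, 1923, 1992, 2019, 2080, 2191, 2223, 2254, 2650, 3304, 3319, 3330.
n = 21.
P25: r = 6 (integer) → 1269.
P75: r = 16 (integer) → 2223.
Difference: 2223 − 1269 = 954.

954.00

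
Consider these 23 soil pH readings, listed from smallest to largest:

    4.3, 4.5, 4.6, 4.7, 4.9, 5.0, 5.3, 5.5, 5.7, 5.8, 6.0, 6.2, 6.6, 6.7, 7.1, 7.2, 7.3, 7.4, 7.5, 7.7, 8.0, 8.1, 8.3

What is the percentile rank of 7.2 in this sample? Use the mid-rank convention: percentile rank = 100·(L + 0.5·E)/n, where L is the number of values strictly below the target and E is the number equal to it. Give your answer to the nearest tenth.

67.4

Count below 7.2: L = 15; count equal: E = 1; n = 23.
Percentile rank = 100·(15 + 0.5·1)/23 = 100·15.5/23 = 67.39.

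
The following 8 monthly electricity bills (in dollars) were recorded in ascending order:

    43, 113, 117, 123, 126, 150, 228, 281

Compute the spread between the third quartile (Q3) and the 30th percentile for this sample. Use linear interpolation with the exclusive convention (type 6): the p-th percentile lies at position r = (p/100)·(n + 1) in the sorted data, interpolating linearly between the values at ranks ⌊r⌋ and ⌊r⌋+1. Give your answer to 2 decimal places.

92.70

n = 8.
P30: r = 2.7; ranks 2–3 are 113, 117; interpolating gives 115.8.
P75: r = 6.75; ranks 6–7 are 150, 228; interpolating gives 208.5.
Difference: 208.5 − 115.8 = 92.7.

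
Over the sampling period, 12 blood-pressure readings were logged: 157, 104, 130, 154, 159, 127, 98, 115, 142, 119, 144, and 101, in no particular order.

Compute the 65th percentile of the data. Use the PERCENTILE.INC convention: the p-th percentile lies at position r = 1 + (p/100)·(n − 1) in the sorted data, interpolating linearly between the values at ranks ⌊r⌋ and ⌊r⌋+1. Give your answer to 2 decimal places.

Sorted: 98, 101, 104, 115, 119, 127, 130, 142, 144, 154, 157, 159.
n = 12.
r = 1 + (65/100)·(12 − 1) = 1 + 7.15 = 8.15.
Rank 8 is 142 and rank 9 is 144.
Interpolate: 142 + 0.15·(144 − 142) = 142 + 0.15·2 = 142.3.

142.30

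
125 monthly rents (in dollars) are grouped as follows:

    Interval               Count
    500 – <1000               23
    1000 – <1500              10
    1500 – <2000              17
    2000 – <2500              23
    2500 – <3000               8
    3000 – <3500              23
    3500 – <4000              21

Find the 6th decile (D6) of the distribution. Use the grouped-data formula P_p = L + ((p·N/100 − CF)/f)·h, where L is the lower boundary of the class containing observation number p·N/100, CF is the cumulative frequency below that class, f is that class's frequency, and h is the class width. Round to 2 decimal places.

2625.00

N = 125; target position k = 60/100 · 125 = 75.
Cumulative frequencies: 23, 33, 50, 73, 81, 104, 125.
Observation 75 falls in the class 2500 – <3000.
L = 2500, CF = 73, f = 8, h = 500.
P60 = 2500 + ((75 − 73)/8)·500 = 2500 + 125 = 2625.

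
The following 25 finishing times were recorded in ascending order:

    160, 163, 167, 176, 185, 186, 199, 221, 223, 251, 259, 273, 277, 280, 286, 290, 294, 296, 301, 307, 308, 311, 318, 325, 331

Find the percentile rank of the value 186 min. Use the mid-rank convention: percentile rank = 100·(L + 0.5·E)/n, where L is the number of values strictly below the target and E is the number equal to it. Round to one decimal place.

Count below 186: L = 5; count equal: E = 1; n = 25.
Percentile rank = 100·(5 + 0.5·1)/25 = 100·5.5/25 = 22.

22.0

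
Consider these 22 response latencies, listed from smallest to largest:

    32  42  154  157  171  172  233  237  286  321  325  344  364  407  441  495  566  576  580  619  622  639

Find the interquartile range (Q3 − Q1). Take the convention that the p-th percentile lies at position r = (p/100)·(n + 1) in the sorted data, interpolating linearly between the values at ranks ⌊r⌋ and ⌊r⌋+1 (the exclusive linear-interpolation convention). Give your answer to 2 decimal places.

n = 22.
P25: r = 5.75; ranks 5–6 are 171, 172; interpolating gives 171.75.
P75: r = 17.25; ranks 17–18 are 566, 576; interpolating gives 568.5.
Difference: 568.5 − 171.75 = 396.75.

396.75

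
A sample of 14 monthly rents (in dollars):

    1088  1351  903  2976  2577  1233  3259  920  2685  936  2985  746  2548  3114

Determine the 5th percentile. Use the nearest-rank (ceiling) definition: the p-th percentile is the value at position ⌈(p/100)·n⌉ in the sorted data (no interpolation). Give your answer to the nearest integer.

Sorted: 746, 903, 920, 936, 1088, 1233, 1351, 2548, 2577, 2685, 2976, 2985, 3114, 3259.
n = 14.
Position = ⌈5/100 · 14⌉ = ⌈0.7⌉ = 1.
The value at rank 1 is 746.

746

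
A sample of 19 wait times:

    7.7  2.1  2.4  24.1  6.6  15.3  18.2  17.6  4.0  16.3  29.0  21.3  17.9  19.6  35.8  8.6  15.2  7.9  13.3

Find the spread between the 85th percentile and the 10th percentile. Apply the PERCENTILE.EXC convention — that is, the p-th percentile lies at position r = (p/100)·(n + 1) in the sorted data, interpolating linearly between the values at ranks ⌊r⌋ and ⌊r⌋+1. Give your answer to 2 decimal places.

21.70

Sorted: 2.1, 2.4, 4.0, 6.6, 7.7, 7.9, 8.6, 13.3, 15.2, 15.3, 16.3, 17.6, 17.9, 18.2, 19.6, 21.3, 24.1, 29.0, 35.8.
n = 19.
P10: r = 2 (integer) → 2.4.
P85: r = 17 (integer) → 24.1.
Difference: 24.1 − 2.4 = 21.7.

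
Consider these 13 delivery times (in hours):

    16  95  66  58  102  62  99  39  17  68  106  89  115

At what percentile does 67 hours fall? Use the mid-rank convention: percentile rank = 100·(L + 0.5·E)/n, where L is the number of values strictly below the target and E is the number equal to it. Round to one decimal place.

46.2

Sorted: 16, 17, 39, 58, 62, 66, 68, 89, 95, 99, 102, 106, 115.
Count below 67: L = 6; count equal: E = 0; n = 13.
Percentile rank = 100·(6 + 0.5·0)/13 = 100·6/13 = 46.15.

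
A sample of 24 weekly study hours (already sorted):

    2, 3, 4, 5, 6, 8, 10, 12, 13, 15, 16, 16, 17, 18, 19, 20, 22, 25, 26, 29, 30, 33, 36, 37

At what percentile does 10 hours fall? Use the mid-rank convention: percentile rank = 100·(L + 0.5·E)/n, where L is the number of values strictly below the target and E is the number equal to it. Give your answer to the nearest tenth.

27.1

Count below 10: L = 6; count equal: E = 1; n = 24.
Percentile rank = 100·(6 + 0.5·1)/24 = 100·6.5/24 = 27.08.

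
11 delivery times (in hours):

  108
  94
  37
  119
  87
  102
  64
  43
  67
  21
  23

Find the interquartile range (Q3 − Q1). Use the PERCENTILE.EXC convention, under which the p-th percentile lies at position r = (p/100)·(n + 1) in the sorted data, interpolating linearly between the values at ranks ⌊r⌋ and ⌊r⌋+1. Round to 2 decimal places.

65.00

Sorted: 21, 23, 37, 43, 64, 67, 87, 94, 102, 108, 119.
n = 11.
P25: r = 3 (integer) → 37.
P75: r = 9 (integer) → 102.
Difference: 102 − 37 = 65.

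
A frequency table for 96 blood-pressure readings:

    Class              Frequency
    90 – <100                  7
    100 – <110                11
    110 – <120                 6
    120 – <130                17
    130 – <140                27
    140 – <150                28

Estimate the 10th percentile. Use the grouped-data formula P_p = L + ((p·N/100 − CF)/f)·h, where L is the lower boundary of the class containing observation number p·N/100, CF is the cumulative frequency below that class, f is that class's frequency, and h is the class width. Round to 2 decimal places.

N = 96; target position k = 10/100 · 96 = 9.6.
Cumulative frequencies: 7, 18, 24, 41, 68, 96.
Observation 9.6 falls in the class 100 – <110.
L = 100, CF = 7, f = 11, h = 10.
P10 = 100 + ((9.6 − 7)/11)·10 = 100 + 2.36364 = 102.364.

102.36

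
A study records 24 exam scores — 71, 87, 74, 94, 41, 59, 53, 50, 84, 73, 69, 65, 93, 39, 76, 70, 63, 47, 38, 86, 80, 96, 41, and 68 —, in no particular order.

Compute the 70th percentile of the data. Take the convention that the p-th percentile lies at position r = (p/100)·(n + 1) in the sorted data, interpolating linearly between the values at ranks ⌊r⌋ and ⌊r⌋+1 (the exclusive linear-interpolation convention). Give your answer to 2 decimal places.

78.00

Sorted: 38, 39, 41, 41, 47, 50, 53, 59, 63, 65, 68, 69, 70, 71, 73, 74, 76, 80, 84, 86, 87, 93, 94, 96.
n = 24.
r = (70/100)·(24 + 1) = 17.5.
Rank 17 is 76 and rank 18 is 80.
Interpolate: 76 + 0.5·(80 − 76) = 76 + 0.5·4 = 78.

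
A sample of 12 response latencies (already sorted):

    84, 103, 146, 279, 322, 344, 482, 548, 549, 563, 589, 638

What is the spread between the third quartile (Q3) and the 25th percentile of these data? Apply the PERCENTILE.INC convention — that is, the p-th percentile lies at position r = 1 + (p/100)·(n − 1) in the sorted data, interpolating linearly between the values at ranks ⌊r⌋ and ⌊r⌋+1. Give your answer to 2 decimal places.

306.75

n = 12.
P25: r = 3.75; ranks 3–4 are 146, 279; interpolating gives 245.75.
P75: r = 9.25; ranks 9–10 are 549, 563; interpolating gives 552.5.
Difference: 552.5 − 245.75 = 306.75.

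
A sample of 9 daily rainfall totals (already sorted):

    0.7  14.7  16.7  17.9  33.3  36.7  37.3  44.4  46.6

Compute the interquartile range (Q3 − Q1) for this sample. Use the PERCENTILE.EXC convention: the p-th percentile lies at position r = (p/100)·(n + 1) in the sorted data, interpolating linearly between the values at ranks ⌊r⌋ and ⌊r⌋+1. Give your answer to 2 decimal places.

n = 9.
P25: r = 2.5; ranks 2–3 are 14.7, 16.7; interpolating gives 15.7.
P75: r = 7.5; ranks 7–8 are 37.3, 44.4; interpolating gives 40.85.
Difference: 40.85 − 15.7 = 25.15.

25.15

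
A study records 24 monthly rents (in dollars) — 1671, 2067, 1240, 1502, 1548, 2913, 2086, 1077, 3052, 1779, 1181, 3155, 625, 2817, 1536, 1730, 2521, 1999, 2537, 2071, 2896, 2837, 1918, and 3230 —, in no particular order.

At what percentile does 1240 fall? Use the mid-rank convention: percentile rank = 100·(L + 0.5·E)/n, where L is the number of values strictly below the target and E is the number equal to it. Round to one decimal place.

Sorted: 625, 1077, 1181, 1240, 1502, 1536, 1548, 1671, 1730, 1779, 1918, 1999, 2067, 2071, 2086, 2521, 2537, 2817, 2837, 2896, 2913, 3052, 3155, 3230.
Count below 1240: L = 3; count equal: E = 1; n = 24.
Percentile rank = 100·(3 + 0.5·1)/24 = 100·3.5/24 = 14.58.

14.6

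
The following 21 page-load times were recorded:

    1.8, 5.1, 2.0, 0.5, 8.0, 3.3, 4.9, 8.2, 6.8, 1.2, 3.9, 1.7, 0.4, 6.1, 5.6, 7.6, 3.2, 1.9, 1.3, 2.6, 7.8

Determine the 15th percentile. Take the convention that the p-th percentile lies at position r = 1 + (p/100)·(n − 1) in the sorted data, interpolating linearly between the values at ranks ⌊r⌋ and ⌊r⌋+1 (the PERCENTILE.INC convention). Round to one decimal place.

1.3

Sorted: 0.4, 0.5, 1.2, 1.3, 1.7, 1.8, 1.9, 2.0, 2.6, 3.2, 3.3, 3.9, 4.9, 5.1, 5.6, 6.1, 6.8, 7.6, 7.8, 8.0, 8.2.
n = 21.
r = 1 + (15/100)·(21 − 1) = 1 + 3 = 4.
r is an integer, so P15 is the value at rank 4: 1.3.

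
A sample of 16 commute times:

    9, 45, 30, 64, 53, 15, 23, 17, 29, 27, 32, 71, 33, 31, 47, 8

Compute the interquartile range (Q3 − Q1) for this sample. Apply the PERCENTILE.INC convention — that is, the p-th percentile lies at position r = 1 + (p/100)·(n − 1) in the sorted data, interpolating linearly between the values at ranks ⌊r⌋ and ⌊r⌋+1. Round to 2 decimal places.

Sorted: 8, 9, 15, 17, 23, 27, 29, 30, 31, 32, 33, 45, 47, 53, 64, 71.
n = 16.
P25: r = 4.75; ranks 4–5 are 17, 23; interpolating gives 21.5.
P75: r = 12.25; ranks 12–13 are 45, 47; interpolating gives 45.5.
Difference: 45.5 − 21.5 = 24.

24.00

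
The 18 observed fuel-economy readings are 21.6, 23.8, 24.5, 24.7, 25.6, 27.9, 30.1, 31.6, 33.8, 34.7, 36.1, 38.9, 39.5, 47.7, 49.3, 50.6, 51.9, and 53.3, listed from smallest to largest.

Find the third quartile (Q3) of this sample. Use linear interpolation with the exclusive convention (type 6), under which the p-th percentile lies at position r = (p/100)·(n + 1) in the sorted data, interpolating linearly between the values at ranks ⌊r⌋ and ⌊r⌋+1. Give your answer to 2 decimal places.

48.10

n = 18.
r = (75/100)·(18 + 1) = 14.25.
Rank 14 is 47.7 and rank 15 is 49.3.
Interpolate: 47.7 + 0.25·(49.3 − 47.7) = 47.7 + 0.25·1.6 = 48.1.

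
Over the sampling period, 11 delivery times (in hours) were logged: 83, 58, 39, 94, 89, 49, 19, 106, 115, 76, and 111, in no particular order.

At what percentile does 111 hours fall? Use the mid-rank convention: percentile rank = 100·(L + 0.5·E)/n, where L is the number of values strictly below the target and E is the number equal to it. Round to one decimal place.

Sorted: 19, 39, 49, 58, 76, 83, 89, 94, 106, 111, 115.
Count below 111: L = 9; count equal: E = 1; n = 11.
Percentile rank = 100·(9 + 0.5·1)/11 = 100·9.5/11 = 86.36.

86.4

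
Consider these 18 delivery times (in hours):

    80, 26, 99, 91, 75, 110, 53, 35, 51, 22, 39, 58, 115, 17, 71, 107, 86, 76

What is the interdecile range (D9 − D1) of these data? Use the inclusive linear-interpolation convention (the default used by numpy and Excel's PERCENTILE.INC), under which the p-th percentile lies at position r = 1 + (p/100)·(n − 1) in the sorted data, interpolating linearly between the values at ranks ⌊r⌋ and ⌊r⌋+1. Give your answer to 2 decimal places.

Sorted: 17, 22, 26, 35, 39, 51, 53, 58, 71, 75, 76, 80, 86, 91, 99, 107, 110, 115.
n = 18.
P10: r = 2.7; ranks 2–3 are 22, 26; interpolating gives 24.8.
P90: r = 16.3; ranks 16–17 are 107, 110; interpolating gives 107.9.
Difference: 107.9 − 24.8 = 83.1.

83.10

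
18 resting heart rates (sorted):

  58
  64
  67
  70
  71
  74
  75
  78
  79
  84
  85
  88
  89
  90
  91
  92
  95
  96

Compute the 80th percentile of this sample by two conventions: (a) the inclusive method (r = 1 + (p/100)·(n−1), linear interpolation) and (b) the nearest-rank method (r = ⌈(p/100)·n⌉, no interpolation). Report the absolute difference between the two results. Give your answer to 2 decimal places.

n = 18.
(a) r = 14.6; between ranks 14 (90) and 15 (91): 90.6.
(b) the nearest-rank method: rank 15 → 91.
|90.6 − 91| = 0.4.

0.40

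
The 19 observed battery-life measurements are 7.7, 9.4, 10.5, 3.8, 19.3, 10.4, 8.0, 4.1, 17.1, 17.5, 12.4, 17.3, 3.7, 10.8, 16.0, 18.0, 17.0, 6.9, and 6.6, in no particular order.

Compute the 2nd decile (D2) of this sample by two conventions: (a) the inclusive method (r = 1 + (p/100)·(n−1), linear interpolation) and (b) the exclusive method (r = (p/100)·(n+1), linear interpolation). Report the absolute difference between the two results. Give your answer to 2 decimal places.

Sorted: 3.7, 3.8, 4.1, 6.6, 6.9, 7.7, 8.0, 9.4, 10.4, 10.5, 10.8, 12.4, 16.0, 17.0, 17.1, 17.3, 17.5, 18.0, 19.3.
n = 19.
(a) r = 4.6; between ranks 4 (6.6) and 5 (6.9): 6.78.
(b) r = 4 → value at rank 4 = 6.6.
|6.78 − 6.6| = 0.18.

0.18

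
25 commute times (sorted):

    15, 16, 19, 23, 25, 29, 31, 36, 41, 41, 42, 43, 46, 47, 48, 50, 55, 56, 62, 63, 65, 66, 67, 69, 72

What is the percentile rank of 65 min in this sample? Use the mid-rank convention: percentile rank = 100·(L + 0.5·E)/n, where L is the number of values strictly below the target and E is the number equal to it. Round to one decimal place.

Count below 65: L = 20; count equal: E = 1; n = 25.
Percentile rank = 100·(20 + 0.5·1)/25 = 100·20.5/25 = 82.

82.0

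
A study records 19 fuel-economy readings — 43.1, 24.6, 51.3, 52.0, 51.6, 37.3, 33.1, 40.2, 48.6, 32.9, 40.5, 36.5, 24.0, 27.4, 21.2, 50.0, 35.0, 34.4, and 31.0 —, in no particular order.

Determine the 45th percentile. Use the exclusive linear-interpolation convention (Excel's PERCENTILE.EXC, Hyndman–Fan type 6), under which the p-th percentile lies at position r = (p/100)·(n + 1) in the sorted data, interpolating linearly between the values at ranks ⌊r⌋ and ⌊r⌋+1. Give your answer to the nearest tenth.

35.0

Sorted: 21.2, 24.0, 24.6, 27.4, 31.0, 32.9, 33.1, 34.4, 35.0, 36.5, 37.3, 40.2, 40.5, 43.1, 48.6, 50.0, 51.3, 51.6, 52.0.
n = 19.
r = (45/100)·(19 + 1) = 9.
r is an integer, so P45 is the value at rank 9: 35.0.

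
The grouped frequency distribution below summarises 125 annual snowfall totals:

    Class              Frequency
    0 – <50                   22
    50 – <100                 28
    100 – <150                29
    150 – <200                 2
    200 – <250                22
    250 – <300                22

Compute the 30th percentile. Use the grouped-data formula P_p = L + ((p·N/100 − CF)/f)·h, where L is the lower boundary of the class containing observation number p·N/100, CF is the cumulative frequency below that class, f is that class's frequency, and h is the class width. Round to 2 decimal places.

N = 125; target position k = 30/100 · 125 = 37.5.
Cumulative frequencies: 22, 50, 79, 81, 103, 125.
Observation 37.5 falls in the class 50 – <100.
L = 50, CF = 22, f = 28, h = 50.
P30 = 50 + ((37.5 − 22)/28)·50 = 50 + 27.6786 = 77.6786.

77.68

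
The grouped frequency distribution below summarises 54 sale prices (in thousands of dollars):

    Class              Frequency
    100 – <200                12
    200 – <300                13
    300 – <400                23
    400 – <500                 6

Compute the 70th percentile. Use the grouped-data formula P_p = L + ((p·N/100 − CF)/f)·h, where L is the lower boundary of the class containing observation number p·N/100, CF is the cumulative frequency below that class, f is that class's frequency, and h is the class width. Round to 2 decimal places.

355.65

N = 54; target position k = 70/100 · 54 = 37.8.
Cumulative frequencies: 12, 25, 48, 54.
Observation 37.8 falls in the class 300 – <400.
L = 300, CF = 25, f = 23, h = 100.
P70 = 300 + ((37.8 − 25)/23)·100 = 300 + 55.6522 = 355.652.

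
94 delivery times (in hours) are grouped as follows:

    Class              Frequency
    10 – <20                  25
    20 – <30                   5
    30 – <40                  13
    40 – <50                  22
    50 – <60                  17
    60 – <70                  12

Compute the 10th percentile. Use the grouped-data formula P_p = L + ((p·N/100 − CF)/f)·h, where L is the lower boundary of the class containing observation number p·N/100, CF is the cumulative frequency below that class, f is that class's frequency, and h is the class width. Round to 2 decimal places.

N = 94; target position k = 10/100 · 94 = 9.4.
Cumulative frequencies: 25, 30, 43, 65, 82, 94.
Observation 9.4 falls in the class 10 – <20.
L = 10, CF = 0, f = 25, h = 10.
P10 = 10 + ((9.4 − 0)/25)·10 = 10 + 3.76 = 13.76.

13.76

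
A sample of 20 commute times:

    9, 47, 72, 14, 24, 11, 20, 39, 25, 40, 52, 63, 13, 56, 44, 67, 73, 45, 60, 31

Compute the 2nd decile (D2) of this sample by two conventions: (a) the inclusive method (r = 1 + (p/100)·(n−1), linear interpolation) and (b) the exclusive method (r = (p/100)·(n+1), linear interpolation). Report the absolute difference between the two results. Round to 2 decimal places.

3.60

Sorted: 9, 11, 13, 14, 20, 24, 25, 31, 39, 40, 44, 45, 47, 52, 56, 60, 63, 67, 72, 73.
n = 20.
(a) r = 4.8; between ranks 4 (14) and 5 (20): 18.8.
(b) r = 4.2; between ranks 4 (14) and 5 (20): 15.2.
|18.8 − 15.2| = 3.6.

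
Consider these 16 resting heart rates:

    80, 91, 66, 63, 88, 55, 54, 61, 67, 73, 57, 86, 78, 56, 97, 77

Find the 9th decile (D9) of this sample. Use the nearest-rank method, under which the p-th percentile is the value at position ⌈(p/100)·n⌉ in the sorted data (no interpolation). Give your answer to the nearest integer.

91

Sorted: 54, 55, 56, 57, 61, 63, 66, 67, 73, 77, 78, 80, 86, 88, 91, 97.
n = 16.
Position = ⌈90/100 · 16⌉ = ⌈14.4⌉ = 15.
The value at rank 15 is 91.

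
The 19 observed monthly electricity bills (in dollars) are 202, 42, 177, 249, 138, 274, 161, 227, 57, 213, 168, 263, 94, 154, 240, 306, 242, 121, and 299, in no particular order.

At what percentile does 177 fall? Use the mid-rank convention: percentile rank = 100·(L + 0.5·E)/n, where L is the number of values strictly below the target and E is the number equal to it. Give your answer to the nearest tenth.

44.7

Sorted: 42, 57, 94, 121, 138, 154, 161, 168, 177, 202, 213, 227, 240, 242, 249, 263, 274, 299, 306.
Count below 177: L = 8; count equal: E = 1; n = 19.
Percentile rank = 100·(8 + 0.5·1)/19 = 100·8.5/19 = 44.74.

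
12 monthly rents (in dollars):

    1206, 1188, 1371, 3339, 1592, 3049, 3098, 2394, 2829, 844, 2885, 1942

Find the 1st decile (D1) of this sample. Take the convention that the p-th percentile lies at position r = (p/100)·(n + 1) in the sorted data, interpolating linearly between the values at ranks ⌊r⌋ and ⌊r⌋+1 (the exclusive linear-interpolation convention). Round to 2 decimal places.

947.20

Sorted: 844, 1188, 1206, 1371, 1592, 1942, 2394, 2829, 2885, 3049, 3098, 3339.
n = 12.
r = (10/100)·(12 + 1) = 1.3.
Rank 1 is 844 and rank 2 is 1188.
Interpolate: 844 + 0.3·(1188 − 844) = 844 + 0.3·344 = 947.2.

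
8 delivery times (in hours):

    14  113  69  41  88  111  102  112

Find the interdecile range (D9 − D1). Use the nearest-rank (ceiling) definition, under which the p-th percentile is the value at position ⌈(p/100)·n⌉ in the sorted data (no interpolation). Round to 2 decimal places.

99.00

Sorted: 14, 41, 69, 88, 102, 111, 112, 113.
n = 8.
P10: rank ⌈10/100·8⌉ = 1 → 14.
P90: rank ⌈90/100·8⌉ = 8 → 113.
Difference: 113 − 14 = 99.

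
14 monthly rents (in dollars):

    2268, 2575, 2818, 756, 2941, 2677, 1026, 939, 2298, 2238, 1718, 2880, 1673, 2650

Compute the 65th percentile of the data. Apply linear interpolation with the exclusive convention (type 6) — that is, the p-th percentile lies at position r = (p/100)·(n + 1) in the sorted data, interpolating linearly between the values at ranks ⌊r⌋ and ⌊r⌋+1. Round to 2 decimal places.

Sorted: 756, 939, 1026, 1673, 1718, 2238, 2268, 2298, 2575, 2650, 2677, 2818, 2880, 2941.
n = 14.
r = (65/100)·(14 + 1) = 9.75.
Rank 9 is 2575 and rank 10 is 2650.
Interpolate: 2575 + 0.75·(2650 − 2575) = 2575 + 0.75·75 = 2631.25.

2631.25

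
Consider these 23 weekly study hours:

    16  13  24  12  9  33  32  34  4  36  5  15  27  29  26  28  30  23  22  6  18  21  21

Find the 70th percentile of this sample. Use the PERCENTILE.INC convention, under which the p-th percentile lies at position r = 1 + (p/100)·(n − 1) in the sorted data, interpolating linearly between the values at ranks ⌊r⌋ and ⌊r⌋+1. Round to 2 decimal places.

Sorted: 4, 5, 6, 9, 12, 13, 15, 16, 18, 21, 21, 22, 23, 24, 26, 27, 28, 29, 30, 32, 33, 34, 36.
n = 23.
r = 1 + (70/100)·(23 − 1) = 1 + 15.4 = 16.4.
Rank 16 is 27 and rank 17 is 28.
Interpolate: 27 + 0.4·(28 − 27) = 27 + 0.4·1 = 27.4.

27.40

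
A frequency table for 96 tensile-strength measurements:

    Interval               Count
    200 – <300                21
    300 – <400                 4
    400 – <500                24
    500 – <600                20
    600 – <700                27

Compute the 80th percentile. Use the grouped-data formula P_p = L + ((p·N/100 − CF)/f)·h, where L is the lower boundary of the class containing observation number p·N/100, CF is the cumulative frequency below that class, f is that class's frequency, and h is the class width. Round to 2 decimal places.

N = 96; target position k = 80/100 · 96 = 76.8.
Cumulative frequencies: 21, 25, 49, 69, 96.
Observation 76.8 falls in the class 600 – <700.
L = 600, CF = 69, f = 27, h = 100.
P80 = 600 + ((76.8 − 69)/27)·100 = 600 + 28.8889 = 628.889.

628.89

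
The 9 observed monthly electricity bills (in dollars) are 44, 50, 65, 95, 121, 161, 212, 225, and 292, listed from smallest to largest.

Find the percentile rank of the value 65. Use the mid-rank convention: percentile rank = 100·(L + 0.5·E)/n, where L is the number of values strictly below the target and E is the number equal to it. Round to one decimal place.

Count below 65: L = 2; count equal: E = 1; n = 9.
Percentile rank = 100·(2 + 0.5·1)/9 = 100·2.5/9 = 27.78.

27.8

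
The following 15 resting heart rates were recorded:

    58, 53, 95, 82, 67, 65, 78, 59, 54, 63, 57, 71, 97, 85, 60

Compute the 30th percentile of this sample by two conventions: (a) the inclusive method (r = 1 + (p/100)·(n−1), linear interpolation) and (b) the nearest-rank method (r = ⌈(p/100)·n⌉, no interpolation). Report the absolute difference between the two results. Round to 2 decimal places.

Sorted: 53, 54, 57, 58, 59, 60, 63, 65, 67, 71, 78, 82, 85, 95, 97.
n = 15.
(a) r = 5.2; between ranks 5 (59) and 6 (60): 59.2.
(b) the nearest-rank method: rank 5 → 59.
|59.2 − 59| = 0.2.

0.20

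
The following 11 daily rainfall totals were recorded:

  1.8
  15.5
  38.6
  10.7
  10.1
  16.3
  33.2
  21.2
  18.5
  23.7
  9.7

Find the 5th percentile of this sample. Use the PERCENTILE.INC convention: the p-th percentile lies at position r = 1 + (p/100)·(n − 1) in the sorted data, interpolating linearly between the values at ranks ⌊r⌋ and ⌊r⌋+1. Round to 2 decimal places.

Sorted: 1.8, 9.7, 10.1, 10.7, 15.5, 16.3, 18.5, 21.2, 23.7, 33.2, 38.6.
n = 11.
r = 1 + (5/100)·(11 − 1) = 1 + 0.5 = 1.5.
Rank 1 is 1.8 and rank 2 is 9.7.
Interpolate: 1.8 + 0.5·(9.7 − 1.8) = 1.8 + 0.5·7.9 = 5.75.

5.75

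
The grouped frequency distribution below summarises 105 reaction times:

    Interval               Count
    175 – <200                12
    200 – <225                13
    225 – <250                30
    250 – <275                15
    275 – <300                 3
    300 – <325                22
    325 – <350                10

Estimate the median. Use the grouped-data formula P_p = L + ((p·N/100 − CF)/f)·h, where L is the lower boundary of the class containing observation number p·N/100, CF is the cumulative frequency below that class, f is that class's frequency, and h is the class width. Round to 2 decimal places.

N = 105; target position k = 50/100 · 105 = 52.5.
Cumulative frequencies: 12, 25, 55, 70, 73, 95, 105.
Observation 52.5 falls in the class 225 – <250.
L = 225, CF = 25, f = 30, h = 25.
P50 = 225 + ((52.5 − 25)/30)·25 = 225 + 22.9167 = 247.917.

247.92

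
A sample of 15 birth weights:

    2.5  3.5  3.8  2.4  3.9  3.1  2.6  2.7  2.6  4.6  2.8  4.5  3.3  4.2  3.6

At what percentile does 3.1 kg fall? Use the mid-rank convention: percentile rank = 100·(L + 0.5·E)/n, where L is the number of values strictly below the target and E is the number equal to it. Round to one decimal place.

Sorted: 2.4, 2.5, 2.6, 2.6, 2.7, 2.8, 3.1, 3.3, 3.5, 3.6, 3.8, 3.9, 4.2, 4.5, 4.6.
Count below 3.1: L = 6; count equal: E = 1; n = 15.
Percentile rank = 100·(6 + 0.5·1)/15 = 100·6.5/15 = 43.33.

43.3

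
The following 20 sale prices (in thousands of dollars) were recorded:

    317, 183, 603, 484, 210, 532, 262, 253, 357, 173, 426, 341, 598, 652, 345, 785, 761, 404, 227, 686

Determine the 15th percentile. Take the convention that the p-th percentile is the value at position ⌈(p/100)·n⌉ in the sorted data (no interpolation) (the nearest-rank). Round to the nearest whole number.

Sorted: 173, 183, 210, 227, 253, 262, 317, 341, 345, 357, 404, 426, 484, 532, 598, 603, 652, 686, 761, 785.
n = 20.
Position = ⌈15/100 · 20⌉ = ⌈3⌉ = 3.
The value at rank 3 is 210.

210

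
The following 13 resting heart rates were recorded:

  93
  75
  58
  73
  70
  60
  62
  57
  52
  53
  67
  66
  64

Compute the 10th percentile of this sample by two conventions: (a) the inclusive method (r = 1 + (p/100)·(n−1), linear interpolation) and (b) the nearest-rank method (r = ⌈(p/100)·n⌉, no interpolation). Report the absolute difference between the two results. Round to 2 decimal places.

Sorted: 52, 53, 57, 58, 60, 62, 64, 66, 67, 70, 73, 75, 93.
n = 13.
(a) r = 2.2; between ranks 2 (53) and 3 (57): 53.8.
(b) the nearest-rank method: rank 2 → 53.
|53.8 − 53| = 0.8.

0.80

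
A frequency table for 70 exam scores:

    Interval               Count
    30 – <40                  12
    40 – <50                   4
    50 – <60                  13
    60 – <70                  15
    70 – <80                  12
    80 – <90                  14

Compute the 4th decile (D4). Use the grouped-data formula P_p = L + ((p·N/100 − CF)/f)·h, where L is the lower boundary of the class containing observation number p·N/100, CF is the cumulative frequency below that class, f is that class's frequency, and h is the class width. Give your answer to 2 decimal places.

N = 70; target position k = 40/100 · 70 = 28.
Cumulative frequencies: 12, 16, 29, 44, 56, 70.
Observation 28 falls in the class 50 – <60.
L = 50, CF = 16, f = 13, h = 10.
P40 = 50 + ((28 − 16)/13)·10 = 50 + 9.23077 = 59.2308.

59.23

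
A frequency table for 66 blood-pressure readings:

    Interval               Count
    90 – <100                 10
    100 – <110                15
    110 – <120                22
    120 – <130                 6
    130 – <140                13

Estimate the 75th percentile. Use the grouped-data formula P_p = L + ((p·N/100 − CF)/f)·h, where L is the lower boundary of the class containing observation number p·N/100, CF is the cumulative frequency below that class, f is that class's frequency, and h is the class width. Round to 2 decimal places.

N = 66; target position k = 75/100 · 66 = 49.5.
Cumulative frequencies: 10, 25, 47, 53, 66.
Observation 49.5 falls in the class 120 – <130.
L = 120, CF = 47, f = 6, h = 10.
P75 = 120 + ((49.5 − 47)/6)·10 = 120 + 4.16667 = 124.167.

124.17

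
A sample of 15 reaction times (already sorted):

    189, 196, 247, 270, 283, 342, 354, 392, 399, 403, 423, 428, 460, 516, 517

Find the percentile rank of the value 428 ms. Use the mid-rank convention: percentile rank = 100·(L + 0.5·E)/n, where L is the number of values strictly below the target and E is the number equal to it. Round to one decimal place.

Count below 428: L = 11; count equal: E = 1; n = 15.
Percentile rank = 100·(11 + 0.5·1)/15 = 100·11.5/15 = 76.67.

76.7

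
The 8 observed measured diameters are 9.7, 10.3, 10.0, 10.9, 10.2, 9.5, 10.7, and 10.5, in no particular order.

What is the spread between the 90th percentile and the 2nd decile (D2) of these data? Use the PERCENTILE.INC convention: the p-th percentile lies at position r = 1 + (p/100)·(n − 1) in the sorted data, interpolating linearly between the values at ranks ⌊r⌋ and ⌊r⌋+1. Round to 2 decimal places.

0.94

Sorted: 9.5, 9.7, 10.0, 10.2, 10.3, 10.5, 10.7, 10.9.
n = 8.
P20: r = 2.4; ranks 2–3 are 9.7, 10.0; interpolating gives 9.82.
P90: r = 7.3; ranks 7–8 are 10.7, 10.9; interpolating gives 10.76.
Difference: 10.76 − 9.82 = 0.94.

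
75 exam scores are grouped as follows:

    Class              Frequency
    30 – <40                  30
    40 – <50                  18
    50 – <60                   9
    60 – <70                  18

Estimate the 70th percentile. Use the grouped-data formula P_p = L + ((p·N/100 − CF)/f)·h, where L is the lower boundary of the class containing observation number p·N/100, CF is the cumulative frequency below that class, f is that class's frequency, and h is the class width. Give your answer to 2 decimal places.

55.00

N = 75; target position k = 70/100 · 75 = 52.5.
Cumulative frequencies: 30, 48, 57, 75.
Observation 52.5 falls in the class 50 – <60.
L = 50, CF = 48, f = 9, h = 10.
P70 = 50 + ((52.5 − 48)/9)·10 = 50 + 5 = 55.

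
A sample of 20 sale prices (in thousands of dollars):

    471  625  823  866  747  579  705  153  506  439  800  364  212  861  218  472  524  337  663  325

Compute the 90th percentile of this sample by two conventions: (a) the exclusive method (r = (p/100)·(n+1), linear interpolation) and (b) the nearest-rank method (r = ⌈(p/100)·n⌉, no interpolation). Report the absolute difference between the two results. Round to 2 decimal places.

Sorted: 153, 212, 218, 325, 337, 364, 439, 471, 472, 506, 524, 579, 625, 663, 705, 747, 800, 823, 861, 866.
n = 20.
(a) r = 18.9; between ranks 18 (823) and 19 (861): 857.2.
(b) the nearest-rank method: rank 18 → 823.
|857.2 − 823| = 34.2.

34.20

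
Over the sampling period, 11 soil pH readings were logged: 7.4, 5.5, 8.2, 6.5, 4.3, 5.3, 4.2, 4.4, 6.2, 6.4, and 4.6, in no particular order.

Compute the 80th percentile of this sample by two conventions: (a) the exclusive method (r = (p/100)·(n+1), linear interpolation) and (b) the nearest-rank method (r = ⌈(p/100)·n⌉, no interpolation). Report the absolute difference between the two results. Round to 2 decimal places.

0.54

Sorted: 4.2, 4.3, 4.4, 4.6, 5.3, 5.5, 6.2, 6.4, 6.5, 7.4, 8.2.
n = 11.
(a) r = 9.6; between ranks 9 (6.5) and 10 (7.4): 7.04.
(b) the nearest-rank method: rank 9 → 6.5.
|7.04 − 6.5| = 0.54.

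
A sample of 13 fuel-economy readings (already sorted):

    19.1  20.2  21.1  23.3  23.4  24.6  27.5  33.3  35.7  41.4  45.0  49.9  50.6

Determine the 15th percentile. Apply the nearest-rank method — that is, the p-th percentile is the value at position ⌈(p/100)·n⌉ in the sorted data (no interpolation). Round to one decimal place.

20.2

n = 13.
Position = ⌈15/100 · 13⌉ = ⌈1.95⌉ = 2.
The value at rank 2 is 20.2.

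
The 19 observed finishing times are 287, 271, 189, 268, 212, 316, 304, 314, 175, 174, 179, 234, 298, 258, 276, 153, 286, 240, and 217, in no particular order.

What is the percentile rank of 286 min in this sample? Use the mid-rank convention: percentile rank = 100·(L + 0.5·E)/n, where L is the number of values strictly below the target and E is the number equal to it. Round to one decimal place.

Sorted: 153, 174, 175, 179, 189, 212, 217, 234, 240, 258, 268, 271, 276, 286, 287, 298, 304, 314, 316.
Count below 286: L = 13; count equal: E = 1; n = 19.
Percentile rank = 100·(13 + 0.5·1)/19 = 100·13.5/19 = 71.05.

71.1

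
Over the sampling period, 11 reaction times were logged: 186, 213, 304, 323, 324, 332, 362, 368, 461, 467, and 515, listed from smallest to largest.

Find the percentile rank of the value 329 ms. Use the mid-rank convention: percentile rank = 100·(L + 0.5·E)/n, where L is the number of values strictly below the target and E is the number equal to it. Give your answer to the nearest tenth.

Count below 329: L = 5; count equal: E = 0; n = 11.
Percentile rank = 100·(5 + 0.5·0)/11 = 100·5/11 = 45.45.

45.5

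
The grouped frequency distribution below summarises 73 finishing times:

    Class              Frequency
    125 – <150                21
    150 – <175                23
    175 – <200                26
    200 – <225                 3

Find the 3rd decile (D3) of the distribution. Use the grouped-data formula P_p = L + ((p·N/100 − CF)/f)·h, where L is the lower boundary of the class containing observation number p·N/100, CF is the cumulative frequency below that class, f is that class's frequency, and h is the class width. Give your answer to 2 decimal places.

150.98

N = 73; target position k = 30/100 · 73 = 21.9.
Cumulative frequencies: 21, 44, 70, 73.
Observation 21.9 falls in the class 150 – <175.
L = 150, CF = 21, f = 23, h = 25.
P30 = 150 + ((21.9 − 21)/23)·25 = 150 + 0.978261 = 150.978.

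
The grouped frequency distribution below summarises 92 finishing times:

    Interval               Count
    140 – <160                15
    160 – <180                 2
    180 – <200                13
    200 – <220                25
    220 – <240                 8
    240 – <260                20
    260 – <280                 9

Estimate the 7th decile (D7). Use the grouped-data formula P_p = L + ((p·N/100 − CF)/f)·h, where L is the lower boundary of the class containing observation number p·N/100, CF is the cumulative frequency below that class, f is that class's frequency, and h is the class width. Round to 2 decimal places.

N = 92; target position k = 70/100 · 92 = 64.4.
Cumulative frequencies: 15, 17, 30, 55, 63, 83, 92.
Observation 64.4 falls in the class 240 – <260.
L = 240, CF = 63, f = 20, h = 20.
P70 = 240 + ((64.4 − 63)/20)·20 = 240 + 1.4 = 241.4.

241.40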